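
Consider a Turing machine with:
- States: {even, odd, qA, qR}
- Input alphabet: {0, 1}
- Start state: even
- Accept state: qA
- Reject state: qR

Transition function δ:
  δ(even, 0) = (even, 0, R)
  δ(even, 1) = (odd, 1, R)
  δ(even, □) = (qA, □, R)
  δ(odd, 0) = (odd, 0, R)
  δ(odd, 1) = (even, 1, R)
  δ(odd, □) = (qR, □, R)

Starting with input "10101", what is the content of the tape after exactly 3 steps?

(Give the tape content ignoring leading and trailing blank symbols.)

Execution trace:
Initial: [even]10101
Step 1: δ(even, 1) = (odd, 1, R) → 1[odd]0101
Step 2: δ(odd, 0) = (odd, 0, R) → 10[odd]101
Step 3: δ(odd, 1) = (even, 1, R) → 101[even]01

After 3 steps, the tape (ignoring leading/trailing blanks) is: 10101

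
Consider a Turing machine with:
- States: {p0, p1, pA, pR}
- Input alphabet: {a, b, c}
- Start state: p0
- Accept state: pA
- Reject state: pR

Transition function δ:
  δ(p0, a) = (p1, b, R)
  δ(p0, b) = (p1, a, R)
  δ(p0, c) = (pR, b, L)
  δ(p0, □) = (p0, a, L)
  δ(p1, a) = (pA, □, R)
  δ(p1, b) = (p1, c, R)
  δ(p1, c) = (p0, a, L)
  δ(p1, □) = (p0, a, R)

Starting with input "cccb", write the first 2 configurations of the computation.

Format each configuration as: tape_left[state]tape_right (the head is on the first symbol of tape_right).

Transitions applied:
Step 1: δ(p0, c) = (pR, b, L)

The first 2 configurations are:
[p0]cccb ⊢ [pR]□bccb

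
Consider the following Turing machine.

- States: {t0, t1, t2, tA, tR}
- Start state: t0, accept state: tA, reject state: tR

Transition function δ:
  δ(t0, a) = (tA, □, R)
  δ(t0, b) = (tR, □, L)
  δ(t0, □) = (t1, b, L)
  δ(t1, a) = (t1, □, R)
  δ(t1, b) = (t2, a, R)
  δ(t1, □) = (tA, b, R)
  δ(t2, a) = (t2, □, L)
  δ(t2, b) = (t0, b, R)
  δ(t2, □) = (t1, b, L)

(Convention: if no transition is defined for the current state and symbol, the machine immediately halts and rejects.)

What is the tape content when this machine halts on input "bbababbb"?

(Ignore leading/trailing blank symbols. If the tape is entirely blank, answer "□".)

Execution trace:
Initial: [t0]bbababbb
Step 1: δ(t0, b) = (tR, □, L) → [tR]□□bababbb

The machine reaches the reject state tR and halts.

Final tape (ignoring leading/trailing blanks): bababbb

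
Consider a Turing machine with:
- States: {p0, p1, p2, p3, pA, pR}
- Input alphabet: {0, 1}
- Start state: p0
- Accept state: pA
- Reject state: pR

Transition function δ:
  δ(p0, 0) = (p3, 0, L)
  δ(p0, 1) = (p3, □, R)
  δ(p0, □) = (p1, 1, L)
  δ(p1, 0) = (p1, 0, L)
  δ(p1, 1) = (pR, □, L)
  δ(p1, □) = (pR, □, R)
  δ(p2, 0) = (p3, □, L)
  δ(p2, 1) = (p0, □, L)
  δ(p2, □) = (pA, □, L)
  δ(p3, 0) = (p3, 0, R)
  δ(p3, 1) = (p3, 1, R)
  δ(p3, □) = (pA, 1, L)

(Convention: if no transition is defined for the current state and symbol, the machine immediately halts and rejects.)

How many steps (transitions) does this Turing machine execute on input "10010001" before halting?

Execution trace:
Initial: [p0]10010001
Step 1: δ(p0, 1) = (p3, □, R) → □[p3]0010001
Step 2: δ(p3, 0) = (p3, 0, R) → □0[p3]010001
Step 3: δ(p3, 0) = (p3, 0, R) → □00[p3]10001
Step 4: δ(p3, 1) = (p3, 1, R) → □001[p3]0001
Step 5: δ(p3, 0) = (p3, 0, R) → □0010[p3]001
Step 6: δ(p3, 0) = (p3, 0, R) → □00100[p3]01
Step 7: δ(p3, 0) = (p3, 0, R) → □001000[p3]1
Step 8: δ(p3, 1) = (p3, 1, R) → □0010001[p3]□
Step 9: δ(p3, □) = (pA, 1, L) → □001000[pA]11

The machine reaches the accept state pA and halts.

The machine executed 9 steps before halting.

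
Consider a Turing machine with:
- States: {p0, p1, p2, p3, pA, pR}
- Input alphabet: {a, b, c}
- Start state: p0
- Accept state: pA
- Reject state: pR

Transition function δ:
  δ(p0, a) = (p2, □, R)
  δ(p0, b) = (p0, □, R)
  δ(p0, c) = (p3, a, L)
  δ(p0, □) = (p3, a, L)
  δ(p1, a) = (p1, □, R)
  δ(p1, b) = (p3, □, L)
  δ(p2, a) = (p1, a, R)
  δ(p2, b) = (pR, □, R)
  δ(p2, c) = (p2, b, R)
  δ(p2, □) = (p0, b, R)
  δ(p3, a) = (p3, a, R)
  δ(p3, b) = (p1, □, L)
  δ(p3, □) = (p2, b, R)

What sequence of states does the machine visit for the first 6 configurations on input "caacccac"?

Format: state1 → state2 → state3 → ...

Execution trace:
Initial: [p0]caacccac
Step 1: δ(p0, c) = (p3, a, L) → [p3]□aaacccac
Step 2: δ(p3, □) = (p2, b, R) → b[p2]aaacccac
Step 3: δ(p2, a) = (p1, a, R) → ba[p1]aacccac
Step 4: δ(p1, a) = (p1, □, R) → ba□[p1]acccac
Step 5: δ(p1, a) = (p1, □, R) → ba□□[p1]cccac

No transition is defined for δ(p1, c). By convention the machine halts and rejects.

State sequence: p0 → p3 → p2 → p1 → p1 → p1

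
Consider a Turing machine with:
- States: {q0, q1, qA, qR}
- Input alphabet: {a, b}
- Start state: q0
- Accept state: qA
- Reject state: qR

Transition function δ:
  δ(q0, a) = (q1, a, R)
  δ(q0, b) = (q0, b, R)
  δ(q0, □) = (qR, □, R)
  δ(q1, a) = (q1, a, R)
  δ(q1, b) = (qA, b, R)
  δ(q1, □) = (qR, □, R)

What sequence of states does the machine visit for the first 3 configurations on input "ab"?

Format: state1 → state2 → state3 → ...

Execution trace:
Initial: [q0]ab
Step 1: δ(q0, a) = (q1, a, R) → a[q1]b
Step 2: δ(q1, b) = (qA, b, R) → ab[qA]□

The machine reaches the accept state qA and halts.

State sequence: q0 → q1 → qA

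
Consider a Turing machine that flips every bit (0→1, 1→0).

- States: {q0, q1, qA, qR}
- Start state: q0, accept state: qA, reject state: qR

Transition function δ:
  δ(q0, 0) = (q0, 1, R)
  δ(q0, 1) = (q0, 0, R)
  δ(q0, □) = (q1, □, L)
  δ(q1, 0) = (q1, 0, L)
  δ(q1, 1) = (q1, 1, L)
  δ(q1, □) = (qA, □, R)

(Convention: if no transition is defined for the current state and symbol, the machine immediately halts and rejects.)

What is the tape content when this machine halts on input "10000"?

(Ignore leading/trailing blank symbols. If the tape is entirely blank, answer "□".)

Execution trace:
Initial: [q0]10000
Step 1: δ(q0, 1) = (q0, 0, R) → 0[q0]0000
Step 2: δ(q0, 0) = (q0, 1, R) → 01[q0]000
Step 3: δ(q0, 0) = (q0, 1, R) → 011[q0]00
Step 4: δ(q0, 0) = (q0, 1, R) → 0111[q0]0
Step 5: δ(q0, 0) = (q0, 1, R) → 01111[q0]□
Step 6: δ(q0, □) = (q1, □, L) → 0111[q1]1□
Step 7: δ(q1, 1) = (q1, 1, L) → 011[q1]11□
Step 8: δ(q1, 1) = (q1, 1, L) → 01[q1]111□
Step 9: δ(q1, 1) = (q1, 1, L) → 0[q1]1111□
Step 10: δ(q1, 1) = (q1, 1, L) → [q1]01111□
Step 11: δ(q1, 0) = (q1, 0, L) → [q1]□01111□
Step 12: δ(q1, □) = (qA, □, R) → □[qA]01111□

The machine reaches the accept state qA and halts.

Final tape (ignoring leading/trailing blanks): 01111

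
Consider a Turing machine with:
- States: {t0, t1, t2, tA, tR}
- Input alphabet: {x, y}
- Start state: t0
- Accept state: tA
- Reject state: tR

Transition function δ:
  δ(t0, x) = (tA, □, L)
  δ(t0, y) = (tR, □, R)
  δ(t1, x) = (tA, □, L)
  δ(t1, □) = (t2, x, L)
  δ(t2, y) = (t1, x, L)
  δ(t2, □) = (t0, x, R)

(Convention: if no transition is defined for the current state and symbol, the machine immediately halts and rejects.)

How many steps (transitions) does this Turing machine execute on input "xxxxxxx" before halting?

Execution trace:
Initial: [t0]xxxxxxx
Step 1: δ(t0, x) = (tA, □, L) → [tA]□□xxxxxx

The machine reaches the accept state tA and halts.

The machine executed 1 step before halting.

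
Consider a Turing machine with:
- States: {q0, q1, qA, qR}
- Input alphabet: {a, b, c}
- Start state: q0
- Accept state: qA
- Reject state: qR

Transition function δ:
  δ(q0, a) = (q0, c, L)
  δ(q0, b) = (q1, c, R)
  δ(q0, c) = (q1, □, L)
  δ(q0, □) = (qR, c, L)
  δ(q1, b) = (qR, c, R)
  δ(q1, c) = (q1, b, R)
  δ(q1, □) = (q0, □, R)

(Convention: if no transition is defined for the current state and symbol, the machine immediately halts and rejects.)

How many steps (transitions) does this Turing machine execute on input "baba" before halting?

Execution trace:
Initial: [q0]baba
Step 1: δ(q0, b) = (q1, c, R) → c[q1]aba

No transition is defined for δ(q1, a). By convention the machine halts and rejects.

The machine executed 1 step before halting.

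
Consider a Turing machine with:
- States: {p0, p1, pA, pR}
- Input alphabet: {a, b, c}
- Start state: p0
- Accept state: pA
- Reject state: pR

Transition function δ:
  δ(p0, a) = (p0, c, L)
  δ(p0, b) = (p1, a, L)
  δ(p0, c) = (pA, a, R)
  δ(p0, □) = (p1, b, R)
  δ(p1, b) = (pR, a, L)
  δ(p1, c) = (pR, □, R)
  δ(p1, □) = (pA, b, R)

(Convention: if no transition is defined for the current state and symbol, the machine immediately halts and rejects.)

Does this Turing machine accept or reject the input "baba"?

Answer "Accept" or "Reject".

Execution trace:
Initial: [p0]baba
Step 1: δ(p0, b) = (p1, a, L) → [p1]□aaba
Step 2: δ(p1, □) = (pA, b, R) → b[pA]aaba

The machine reaches the accept state pA and halts.

Answer: Accept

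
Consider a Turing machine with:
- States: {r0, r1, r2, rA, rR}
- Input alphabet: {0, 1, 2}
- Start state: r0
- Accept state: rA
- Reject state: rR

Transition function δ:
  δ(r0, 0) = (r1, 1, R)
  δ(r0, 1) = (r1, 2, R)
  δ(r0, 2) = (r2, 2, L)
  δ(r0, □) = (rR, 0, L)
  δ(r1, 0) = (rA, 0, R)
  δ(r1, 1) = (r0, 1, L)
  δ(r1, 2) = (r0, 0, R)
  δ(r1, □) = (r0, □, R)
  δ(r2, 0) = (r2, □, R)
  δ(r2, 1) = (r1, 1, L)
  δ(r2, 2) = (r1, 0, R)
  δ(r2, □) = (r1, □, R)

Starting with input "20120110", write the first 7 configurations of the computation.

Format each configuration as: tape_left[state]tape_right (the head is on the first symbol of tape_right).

Transitions applied:
Step 1: δ(r0, 2) = (r2, 2, L)
Step 2: δ(r2, □) = (r1, □, R)
Step 3: δ(r1, 2) = (r0, 0, R)
Step 4: δ(r0, 0) = (r1, 1, R)
Step 5: δ(r1, 1) = (r0, 1, L)
Step 6: δ(r0, 1) = (r1, 2, R)

The first 7 configurations are:
[r0]20120110 ⊢ [r2]□20120110 ⊢ □[r1]20120110 ⊢ □0[r0]0120110 ⊢ □01[r1]120110 ⊢ □0[r0]1120110 ⊢ □02[r1]120110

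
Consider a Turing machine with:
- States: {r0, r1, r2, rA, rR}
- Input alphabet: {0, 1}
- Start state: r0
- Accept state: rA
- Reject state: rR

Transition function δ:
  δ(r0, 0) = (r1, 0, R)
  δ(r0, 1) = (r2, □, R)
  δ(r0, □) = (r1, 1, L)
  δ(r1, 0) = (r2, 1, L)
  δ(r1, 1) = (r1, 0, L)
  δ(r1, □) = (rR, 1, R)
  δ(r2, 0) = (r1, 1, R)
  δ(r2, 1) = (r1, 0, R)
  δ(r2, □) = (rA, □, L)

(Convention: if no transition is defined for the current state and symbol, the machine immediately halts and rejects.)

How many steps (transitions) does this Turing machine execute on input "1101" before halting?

Execution trace:
Initial: [r0]1101
Step 1: δ(r0, 1) = (r2, □, R) → □[r2]101
Step 2: δ(r2, 1) = (r1, 0, R) → □0[r1]01
Step 3: δ(r1, 0) = (r2, 1, L) → □[r2]011
Step 4: δ(r2, 0) = (r1, 1, R) → □1[r1]11
Step 5: δ(r1, 1) = (r1, 0, L) → □[r1]101
Step 6: δ(r1, 1) = (r1, 0, L) → [r1]□001
Step 7: δ(r1, □) = (rR, 1, R) → 1[rR]001

The machine reaches the reject state rR and halts.

The machine executed 7 steps before halting.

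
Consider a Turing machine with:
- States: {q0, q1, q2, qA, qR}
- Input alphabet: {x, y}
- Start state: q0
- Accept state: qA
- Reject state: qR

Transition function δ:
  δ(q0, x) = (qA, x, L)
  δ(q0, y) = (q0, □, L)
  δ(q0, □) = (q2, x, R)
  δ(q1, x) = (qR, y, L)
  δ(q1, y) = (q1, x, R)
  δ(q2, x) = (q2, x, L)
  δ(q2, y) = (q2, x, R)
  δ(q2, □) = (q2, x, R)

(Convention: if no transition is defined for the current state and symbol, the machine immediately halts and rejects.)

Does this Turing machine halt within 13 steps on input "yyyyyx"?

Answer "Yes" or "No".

Execution trace:
Initial: [q0]yyyyyx
Step 1: δ(q0, y) = (q0, □, L) → [q0]□□yyyyx
Step 2: δ(q0, □) = (q2, x, R) → x[q2]□yyyyx
Step 3: δ(q2, □) = (q2, x, R) → xx[q2]yyyyx
Step 4: δ(q2, y) = (q2, x, R) → xxx[q2]yyyx
Step 5: δ(q2, y) = (q2, x, R) → xxxx[q2]yyx
Step 6: δ(q2, y) = (q2, x, R) → xxxxx[q2]yx
Step 7: δ(q2, y) = (q2, x, R) → xxxxxx[q2]x
Step 8: δ(q2, x) = (q2, x, L) → xxxxx[q2]xx
Step 9: δ(q2, x) = (q2, x, L) → xxxx[q2]xxx
Step 10: δ(q2, x) = (q2, x, L) → xxx[q2]xxxx
Step 11: δ(q2, x) = (q2, x, L) → xx[q2]xxxxx
Step 12: δ(q2, x) = (q2, x, L) → x[q2]xxxxxx
Step 13: δ(q2, x) = (q2, x, L) → [q2]xxxxxxx

The machine has not reached a halting state after 13 steps.
The machine did not halt within the 13-step bound.

Answer: No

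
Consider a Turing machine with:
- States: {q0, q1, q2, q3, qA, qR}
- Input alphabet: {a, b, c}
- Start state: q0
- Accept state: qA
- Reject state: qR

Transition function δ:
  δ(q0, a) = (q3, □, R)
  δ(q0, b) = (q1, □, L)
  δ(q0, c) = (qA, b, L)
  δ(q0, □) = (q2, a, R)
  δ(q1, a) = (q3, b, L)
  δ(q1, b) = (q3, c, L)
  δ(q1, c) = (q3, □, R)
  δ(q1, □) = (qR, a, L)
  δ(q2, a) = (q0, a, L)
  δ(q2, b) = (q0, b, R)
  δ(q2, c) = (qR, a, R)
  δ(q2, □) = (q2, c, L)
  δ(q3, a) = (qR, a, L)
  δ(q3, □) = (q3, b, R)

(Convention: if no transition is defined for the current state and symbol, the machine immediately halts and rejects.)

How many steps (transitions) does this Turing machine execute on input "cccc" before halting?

Execution trace:
Initial: [q0]cccc
Step 1: δ(q0, c) = (qA, b, L) → [qA]□bccc

The machine reaches the accept state qA and halts.

The machine executed 1 step before halting.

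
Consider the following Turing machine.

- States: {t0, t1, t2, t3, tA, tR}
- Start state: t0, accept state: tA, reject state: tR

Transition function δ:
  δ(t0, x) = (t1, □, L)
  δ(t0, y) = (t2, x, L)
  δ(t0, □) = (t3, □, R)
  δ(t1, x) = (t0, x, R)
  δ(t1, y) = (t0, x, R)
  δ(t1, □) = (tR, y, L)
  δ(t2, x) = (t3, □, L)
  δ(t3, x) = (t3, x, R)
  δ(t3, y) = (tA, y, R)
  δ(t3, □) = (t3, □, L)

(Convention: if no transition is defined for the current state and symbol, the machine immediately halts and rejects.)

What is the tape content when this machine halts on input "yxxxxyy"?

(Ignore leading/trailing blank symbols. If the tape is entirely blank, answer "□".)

Execution trace:
Initial: [t0]yxxxxyy
Step 1: δ(t0, y) = (t2, x, L) → [t2]□xxxxxyy

No transition is defined for δ(t2, □). By convention the machine halts and rejects.

Final tape (ignoring leading/trailing blanks): xxxxxyy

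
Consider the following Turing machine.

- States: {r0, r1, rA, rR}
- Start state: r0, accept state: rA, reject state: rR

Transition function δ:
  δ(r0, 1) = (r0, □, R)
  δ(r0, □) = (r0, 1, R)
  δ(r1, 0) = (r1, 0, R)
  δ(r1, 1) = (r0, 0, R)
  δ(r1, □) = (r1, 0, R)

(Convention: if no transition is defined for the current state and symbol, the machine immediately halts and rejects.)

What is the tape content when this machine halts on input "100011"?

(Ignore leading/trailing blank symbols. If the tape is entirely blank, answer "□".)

Execution trace:
Initial: [r0]100011
Step 1: δ(r0, 1) = (r0, □, R) → □[r0]00011

No transition is defined for δ(r0, 0). By convention the machine halts and rejects.

Final tape (ignoring leading/trailing blanks): 00011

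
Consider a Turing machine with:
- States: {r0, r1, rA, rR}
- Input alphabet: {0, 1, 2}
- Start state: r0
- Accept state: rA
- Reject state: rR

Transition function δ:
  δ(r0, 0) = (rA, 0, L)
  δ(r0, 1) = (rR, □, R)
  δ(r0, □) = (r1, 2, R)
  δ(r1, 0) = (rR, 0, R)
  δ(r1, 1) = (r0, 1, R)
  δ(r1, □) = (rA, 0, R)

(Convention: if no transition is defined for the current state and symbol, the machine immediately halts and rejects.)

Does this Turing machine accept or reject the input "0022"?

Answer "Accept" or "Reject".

Execution trace:
Initial: [r0]0022
Step 1: δ(r0, 0) = (rA, 0, L) → [rA]□0022

The machine reaches the accept state rA and halts.

Answer: Accept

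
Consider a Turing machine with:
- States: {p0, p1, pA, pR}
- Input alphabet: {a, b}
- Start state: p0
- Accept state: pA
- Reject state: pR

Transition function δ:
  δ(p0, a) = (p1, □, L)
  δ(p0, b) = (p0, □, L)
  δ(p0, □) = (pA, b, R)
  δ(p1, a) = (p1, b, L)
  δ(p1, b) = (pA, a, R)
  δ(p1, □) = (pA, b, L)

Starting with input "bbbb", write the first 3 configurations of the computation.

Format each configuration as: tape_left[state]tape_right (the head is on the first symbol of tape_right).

Transitions applied:
Step 1: δ(p0, b) = (p0, □, L)
Step 2: δ(p0, □) = (pA, b, R)

The first 3 configurations are:
[p0]bbbb ⊢ [p0]□□bbb ⊢ b[pA]□bbb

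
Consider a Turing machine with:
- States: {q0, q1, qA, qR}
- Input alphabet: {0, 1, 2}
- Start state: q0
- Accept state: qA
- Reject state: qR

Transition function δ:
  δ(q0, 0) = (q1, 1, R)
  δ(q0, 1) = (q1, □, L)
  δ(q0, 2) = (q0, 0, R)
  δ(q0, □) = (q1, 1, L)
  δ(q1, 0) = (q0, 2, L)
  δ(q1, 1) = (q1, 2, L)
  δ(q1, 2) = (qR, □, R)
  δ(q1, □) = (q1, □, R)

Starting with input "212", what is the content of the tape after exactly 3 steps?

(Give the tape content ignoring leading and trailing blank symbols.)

Execution trace:
Initial: [q0]212
Step 1: δ(q0, 2) = (q0, 0, R) → 0[q0]12
Step 2: δ(q0, 1) = (q1, □, L) → [q1]0□2
Step 3: δ(q1, 0) = (q0, 2, L) → [q0]□2□2

After 3 steps, the tape (ignoring leading/trailing blanks) is: 2□2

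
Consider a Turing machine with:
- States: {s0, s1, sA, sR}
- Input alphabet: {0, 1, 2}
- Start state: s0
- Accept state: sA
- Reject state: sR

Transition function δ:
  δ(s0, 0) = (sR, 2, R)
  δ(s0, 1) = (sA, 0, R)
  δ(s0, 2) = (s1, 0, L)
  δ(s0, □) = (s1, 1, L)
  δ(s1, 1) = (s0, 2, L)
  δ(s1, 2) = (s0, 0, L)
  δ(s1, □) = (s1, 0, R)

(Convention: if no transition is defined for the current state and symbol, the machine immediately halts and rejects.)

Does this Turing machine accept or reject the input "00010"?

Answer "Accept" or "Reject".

Execution trace:
Initial: [s0]00010
Step 1: δ(s0, 0) = (sR, 2, R) → 2[sR]0010

The machine reaches the reject state sR and halts.

Answer: Reject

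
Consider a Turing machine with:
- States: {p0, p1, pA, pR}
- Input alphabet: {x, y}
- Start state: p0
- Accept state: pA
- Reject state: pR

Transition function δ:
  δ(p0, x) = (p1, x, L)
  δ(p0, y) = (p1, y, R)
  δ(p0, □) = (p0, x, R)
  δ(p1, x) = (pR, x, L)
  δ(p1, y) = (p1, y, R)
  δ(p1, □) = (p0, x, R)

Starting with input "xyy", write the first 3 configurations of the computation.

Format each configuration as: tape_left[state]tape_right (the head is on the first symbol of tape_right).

Transitions applied:
Step 1: δ(p0, x) = (p1, x, L)
Step 2: δ(p1, □) = (p0, x, R)

The first 3 configurations are:
[p0]xyy ⊢ [p1]□xyy ⊢ x[p0]xyy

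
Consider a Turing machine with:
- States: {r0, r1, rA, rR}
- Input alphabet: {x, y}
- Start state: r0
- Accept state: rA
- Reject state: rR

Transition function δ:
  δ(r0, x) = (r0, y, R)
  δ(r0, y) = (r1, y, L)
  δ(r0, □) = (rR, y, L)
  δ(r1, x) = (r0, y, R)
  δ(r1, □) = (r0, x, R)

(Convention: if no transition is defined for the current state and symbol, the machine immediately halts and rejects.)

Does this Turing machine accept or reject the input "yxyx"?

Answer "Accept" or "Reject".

Execution trace:
Initial: [r0]yxyx
Step 1: δ(r0, y) = (r1, y, L) → [r1]□yxyx
Step 2: δ(r1, □) = (r0, x, R) → x[r0]yxyx
Step 3: δ(r0, y) = (r1, y, L) → [r1]xyxyx
Step 4: δ(r1, x) = (r0, y, R) → y[r0]yxyx
Step 5: δ(r0, y) = (r1, y, L) → [r1]yyxyx

No transition is defined for δ(r1, y). By convention the machine halts and rejects.

Answer: Reject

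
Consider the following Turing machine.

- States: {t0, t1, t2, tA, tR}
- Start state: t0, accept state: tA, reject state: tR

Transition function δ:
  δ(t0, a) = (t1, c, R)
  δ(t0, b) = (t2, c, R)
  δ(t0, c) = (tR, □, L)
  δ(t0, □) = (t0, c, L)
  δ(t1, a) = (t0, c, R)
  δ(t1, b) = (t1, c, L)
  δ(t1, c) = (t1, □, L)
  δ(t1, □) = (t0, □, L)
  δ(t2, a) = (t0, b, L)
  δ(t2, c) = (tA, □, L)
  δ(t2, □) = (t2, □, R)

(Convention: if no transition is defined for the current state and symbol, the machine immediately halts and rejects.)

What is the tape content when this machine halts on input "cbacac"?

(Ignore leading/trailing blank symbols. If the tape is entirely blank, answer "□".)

Execution trace:
Initial: [t0]cbacac
Step 1: δ(t0, c) = (tR, □, L) → [tR]□□bacac

The machine reaches the reject state tR and halts.

Final tape (ignoring leading/trailing blanks): bacac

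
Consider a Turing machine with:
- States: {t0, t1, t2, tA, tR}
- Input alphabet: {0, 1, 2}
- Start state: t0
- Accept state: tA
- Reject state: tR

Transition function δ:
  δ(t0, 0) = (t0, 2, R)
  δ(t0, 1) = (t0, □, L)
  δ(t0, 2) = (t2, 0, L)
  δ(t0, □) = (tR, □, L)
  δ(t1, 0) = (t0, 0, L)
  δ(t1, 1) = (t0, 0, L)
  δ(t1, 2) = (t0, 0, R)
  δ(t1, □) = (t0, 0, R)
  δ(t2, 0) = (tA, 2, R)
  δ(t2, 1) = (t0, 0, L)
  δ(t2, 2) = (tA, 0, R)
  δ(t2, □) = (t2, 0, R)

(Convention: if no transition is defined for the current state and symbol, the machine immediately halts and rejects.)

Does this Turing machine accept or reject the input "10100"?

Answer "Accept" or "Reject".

Execution trace:
Initial: [t0]10100
Step 1: δ(t0, 1) = (t0, □, L) → [t0]□□0100
Step 2: δ(t0, □) = (tR, □, L) → [tR]□□□0100

The machine reaches the reject state tR and halts.

Answer: Reject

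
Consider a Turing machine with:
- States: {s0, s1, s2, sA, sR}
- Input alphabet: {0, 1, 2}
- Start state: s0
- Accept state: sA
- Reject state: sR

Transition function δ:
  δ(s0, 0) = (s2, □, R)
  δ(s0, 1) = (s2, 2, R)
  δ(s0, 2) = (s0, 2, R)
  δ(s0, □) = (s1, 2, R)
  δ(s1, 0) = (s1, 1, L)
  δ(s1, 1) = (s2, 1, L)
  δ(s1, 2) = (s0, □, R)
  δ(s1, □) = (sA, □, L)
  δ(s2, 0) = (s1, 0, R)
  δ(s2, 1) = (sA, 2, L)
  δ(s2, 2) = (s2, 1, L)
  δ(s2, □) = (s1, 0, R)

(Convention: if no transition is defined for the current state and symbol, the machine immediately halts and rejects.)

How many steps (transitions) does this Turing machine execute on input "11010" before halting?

Execution trace:
Initial: [s0]11010
Step 1: δ(s0, 1) = (s2, 2, R) → 2[s2]1010
Step 2: δ(s2, 1) = (sA, 2, L) → [sA]22010

The machine reaches the accept state sA and halts.

The machine executed 2 steps before halting.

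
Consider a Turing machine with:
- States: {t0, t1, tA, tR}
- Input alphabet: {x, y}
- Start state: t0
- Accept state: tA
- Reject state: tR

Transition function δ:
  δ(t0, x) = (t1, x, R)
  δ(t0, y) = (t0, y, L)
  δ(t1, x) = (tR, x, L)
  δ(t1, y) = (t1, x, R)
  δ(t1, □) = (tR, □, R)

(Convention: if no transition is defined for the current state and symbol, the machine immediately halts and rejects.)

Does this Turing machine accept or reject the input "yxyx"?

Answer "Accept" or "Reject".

Execution trace:
Initial: [t0]yxyx
Step 1: δ(t0, y) = (t0, y, L) → [t0]□yxyx

No transition is defined for δ(t0, □). By convention the machine halts and rejects.

Answer: Reject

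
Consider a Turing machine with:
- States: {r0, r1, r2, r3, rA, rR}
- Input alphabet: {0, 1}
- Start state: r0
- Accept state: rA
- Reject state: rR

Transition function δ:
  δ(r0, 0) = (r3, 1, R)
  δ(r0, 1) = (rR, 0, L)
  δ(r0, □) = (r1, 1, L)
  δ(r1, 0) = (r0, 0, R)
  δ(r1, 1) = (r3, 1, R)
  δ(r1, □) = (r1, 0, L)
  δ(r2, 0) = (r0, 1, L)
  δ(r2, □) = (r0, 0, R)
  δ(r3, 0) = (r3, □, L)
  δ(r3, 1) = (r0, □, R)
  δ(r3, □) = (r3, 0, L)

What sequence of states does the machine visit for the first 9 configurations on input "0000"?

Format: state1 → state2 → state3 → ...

Execution trace:
Initial: [r0]0000
Step 1: δ(r0, 0) = (r3, 1, R) → 1[r3]000
Step 2: δ(r3, 0) = (r3, □, L) → [r3]1□00
Step 3: δ(r3, 1) = (r0, □, R) → □[r0]□00
Step 4: δ(r0, □) = (r1, 1, L) → [r1]□100
Step 5: δ(r1, □) = (r1, 0, L) → [r1]□0100
Step 6: δ(r1, □) = (r1, 0, L) → [r1]□00100
Step 7: δ(r1, □) = (r1, 0, L) → [r1]□000100
Step 8: δ(r1, □) = (r1, 0, L) → [r1]□0000100

State sequence: r0 → r3 → r3 → r0 → r1 → r1 → r1 → r1 → r1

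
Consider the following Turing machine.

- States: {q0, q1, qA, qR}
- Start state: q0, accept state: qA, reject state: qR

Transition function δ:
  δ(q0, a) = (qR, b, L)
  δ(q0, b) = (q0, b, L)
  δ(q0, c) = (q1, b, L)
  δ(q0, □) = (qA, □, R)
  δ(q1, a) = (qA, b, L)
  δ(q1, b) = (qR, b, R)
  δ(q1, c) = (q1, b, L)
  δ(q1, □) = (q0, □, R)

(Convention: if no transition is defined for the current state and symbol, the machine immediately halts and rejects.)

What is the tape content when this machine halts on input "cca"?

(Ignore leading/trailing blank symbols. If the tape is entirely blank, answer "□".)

Execution trace:
Initial: [q0]cca
Step 1: δ(q0, c) = (q1, b, L) → [q1]□bca
Step 2: δ(q1, □) = (q0, □, R) → □[q0]bca
Step 3: δ(q0, b) = (q0, b, L) → [q0]□bca
Step 4: δ(q0, □) = (qA, □, R) → □[qA]bca

The machine reaches the accept state qA and halts.

Final tape (ignoring leading/trailing blanks): bca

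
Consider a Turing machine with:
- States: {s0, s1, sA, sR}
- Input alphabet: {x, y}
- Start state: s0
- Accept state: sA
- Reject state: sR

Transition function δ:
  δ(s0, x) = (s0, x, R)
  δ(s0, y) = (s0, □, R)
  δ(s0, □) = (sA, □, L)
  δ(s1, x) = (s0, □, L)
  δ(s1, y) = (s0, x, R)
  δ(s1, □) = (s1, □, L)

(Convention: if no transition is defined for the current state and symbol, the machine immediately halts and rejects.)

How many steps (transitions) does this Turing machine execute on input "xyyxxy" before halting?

Execution trace:
Initial: [s0]xyyxxy
Step 1: δ(s0, x) = (s0, x, R) → x[s0]yyxxy
Step 2: δ(s0, y) = (s0, □, R) → x□[s0]yxxy
Step 3: δ(s0, y) = (s0, □, R) → x□□[s0]xxy
Step 4: δ(s0, x) = (s0, x, R) → x□□x[s0]xy
Step 5: δ(s0, x) = (s0, x, R) → x□□xx[s0]y
Step 6: δ(s0, y) = (s0, □, R) → x□□xx□[s0]□
Step 7: δ(s0, □) = (sA, □, L) → x□□xx[sA]□□

The machine reaches the accept state sA and halts.

The machine executed 7 steps before halting.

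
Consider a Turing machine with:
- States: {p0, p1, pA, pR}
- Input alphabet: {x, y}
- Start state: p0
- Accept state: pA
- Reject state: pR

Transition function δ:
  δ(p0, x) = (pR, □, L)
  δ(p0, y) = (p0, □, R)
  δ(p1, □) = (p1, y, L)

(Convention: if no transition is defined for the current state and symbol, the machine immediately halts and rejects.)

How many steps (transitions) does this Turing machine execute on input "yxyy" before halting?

Execution trace:
Initial: [p0]yxyy
Step 1: δ(p0, y) = (p0, □, R) → □[p0]xyy
Step 2: δ(p0, x) = (pR, □, L) → [pR]□□yy

The machine reaches the reject state pR and halts.

The machine executed 2 steps before halting.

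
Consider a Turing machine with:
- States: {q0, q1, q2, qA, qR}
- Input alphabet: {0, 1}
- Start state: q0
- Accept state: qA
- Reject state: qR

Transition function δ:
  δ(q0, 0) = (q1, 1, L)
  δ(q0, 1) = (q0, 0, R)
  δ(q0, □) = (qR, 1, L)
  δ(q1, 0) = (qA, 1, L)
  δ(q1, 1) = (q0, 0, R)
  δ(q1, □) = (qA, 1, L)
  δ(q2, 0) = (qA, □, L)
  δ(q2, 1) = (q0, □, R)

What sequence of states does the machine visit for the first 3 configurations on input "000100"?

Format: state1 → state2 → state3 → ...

Execution trace:
Initial: [q0]000100
Step 1: δ(q0, 0) = (q1, 1, L) → [q1]□100100
Step 2: δ(q1, □) = (qA, 1, L) → [qA]□1100100

The machine reaches the accept state qA and halts.

State sequence: q0 → q1 → qA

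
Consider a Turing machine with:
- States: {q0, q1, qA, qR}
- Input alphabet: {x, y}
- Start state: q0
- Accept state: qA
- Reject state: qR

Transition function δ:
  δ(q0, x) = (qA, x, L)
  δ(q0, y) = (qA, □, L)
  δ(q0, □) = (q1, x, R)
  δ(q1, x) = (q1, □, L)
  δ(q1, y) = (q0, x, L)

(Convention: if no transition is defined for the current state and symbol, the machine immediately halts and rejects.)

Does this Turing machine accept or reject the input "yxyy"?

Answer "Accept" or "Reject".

Execution trace:
Initial: [q0]yxyy
Step 1: δ(q0, y) = (qA, □, L) → [qA]□□xyy

The machine reaches the accept state qA and halts.

Answer: Accept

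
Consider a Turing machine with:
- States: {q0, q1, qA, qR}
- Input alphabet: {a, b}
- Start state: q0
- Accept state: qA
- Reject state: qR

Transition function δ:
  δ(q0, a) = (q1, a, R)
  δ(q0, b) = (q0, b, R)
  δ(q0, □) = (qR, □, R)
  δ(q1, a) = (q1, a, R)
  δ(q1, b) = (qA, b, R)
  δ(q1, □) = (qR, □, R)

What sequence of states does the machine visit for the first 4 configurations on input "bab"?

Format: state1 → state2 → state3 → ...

Execution trace:
Initial: [q0]bab
Step 1: δ(q0, b) = (q0, b, R) → b[q0]ab
Step 2: δ(q0, a) = (q1, a, R) → ba[q1]b
Step 3: δ(q1, b) = (qA, b, R) → bab[qA]□

The machine reaches the accept state qA and halts.

State sequence: q0 → q0 → q1 → qA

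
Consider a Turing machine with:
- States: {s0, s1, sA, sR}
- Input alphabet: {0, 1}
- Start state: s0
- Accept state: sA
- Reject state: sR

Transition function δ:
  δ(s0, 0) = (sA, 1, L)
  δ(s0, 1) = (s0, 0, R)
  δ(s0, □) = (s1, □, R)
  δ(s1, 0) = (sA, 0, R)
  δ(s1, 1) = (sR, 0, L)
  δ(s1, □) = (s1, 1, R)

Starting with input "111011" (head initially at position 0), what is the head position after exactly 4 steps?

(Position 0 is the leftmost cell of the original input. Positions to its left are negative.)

Execution trace (head position shown):
Step 0: [s0]111011  (head at position 0)
Step 1: move right → 0[s0]11011  (head at position 1)
Step 2: move right → 00[s0]1011  (head at position 2)
Step 3: move right → 000[s0]011  (head at position 3)
Step 4: move left → 00[sA]0111  (head at position 2)

After 4 steps, the head is at position 2.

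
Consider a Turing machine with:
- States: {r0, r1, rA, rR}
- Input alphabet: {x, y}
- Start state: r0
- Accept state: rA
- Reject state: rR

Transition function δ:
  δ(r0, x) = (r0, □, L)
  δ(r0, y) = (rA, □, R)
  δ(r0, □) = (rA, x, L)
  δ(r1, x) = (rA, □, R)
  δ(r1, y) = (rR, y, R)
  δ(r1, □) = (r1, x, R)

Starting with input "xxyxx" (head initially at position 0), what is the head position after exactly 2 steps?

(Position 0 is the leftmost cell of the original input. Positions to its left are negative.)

Execution trace (head position shown):
Step 0: [r0]xxyxx  (head at position 0)
Step 1: move left → [r0]□□xyxx  (head at position -1)
Step 2: move left → [rA]□x□xyxx  (head at position -2)

After 2 steps, the head is at position -2.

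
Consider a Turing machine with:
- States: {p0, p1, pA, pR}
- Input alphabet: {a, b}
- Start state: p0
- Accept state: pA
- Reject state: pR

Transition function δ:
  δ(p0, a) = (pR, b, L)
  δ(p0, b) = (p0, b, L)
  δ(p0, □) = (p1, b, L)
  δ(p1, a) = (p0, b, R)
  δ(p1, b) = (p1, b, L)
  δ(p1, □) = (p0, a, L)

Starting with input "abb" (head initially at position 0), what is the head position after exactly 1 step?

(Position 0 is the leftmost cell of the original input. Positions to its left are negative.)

Execution trace (head position shown):
Step 0: [p0]abb  (head at position 0)
Step 1: move left → [pR]□bbb  (head at position -1)

After 1 step, the head is at position -1.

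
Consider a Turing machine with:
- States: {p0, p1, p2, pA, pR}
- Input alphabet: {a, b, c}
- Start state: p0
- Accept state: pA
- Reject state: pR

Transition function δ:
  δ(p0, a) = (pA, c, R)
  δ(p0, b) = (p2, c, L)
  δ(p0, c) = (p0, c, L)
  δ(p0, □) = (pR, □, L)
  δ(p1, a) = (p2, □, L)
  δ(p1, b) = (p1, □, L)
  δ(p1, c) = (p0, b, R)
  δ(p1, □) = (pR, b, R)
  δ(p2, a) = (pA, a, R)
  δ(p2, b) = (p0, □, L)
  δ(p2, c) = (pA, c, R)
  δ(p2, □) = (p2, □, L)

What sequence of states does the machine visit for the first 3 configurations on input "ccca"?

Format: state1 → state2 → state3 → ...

Execution trace:
Initial: [p0]ccca
Step 1: δ(p0, c) = (p0, c, L) → [p0]□ccca
Step 2: δ(p0, □) = (pR, □, L) → [pR]□□ccca

The machine reaches the reject state pR and halts.

State sequence: p0 → p0 → pR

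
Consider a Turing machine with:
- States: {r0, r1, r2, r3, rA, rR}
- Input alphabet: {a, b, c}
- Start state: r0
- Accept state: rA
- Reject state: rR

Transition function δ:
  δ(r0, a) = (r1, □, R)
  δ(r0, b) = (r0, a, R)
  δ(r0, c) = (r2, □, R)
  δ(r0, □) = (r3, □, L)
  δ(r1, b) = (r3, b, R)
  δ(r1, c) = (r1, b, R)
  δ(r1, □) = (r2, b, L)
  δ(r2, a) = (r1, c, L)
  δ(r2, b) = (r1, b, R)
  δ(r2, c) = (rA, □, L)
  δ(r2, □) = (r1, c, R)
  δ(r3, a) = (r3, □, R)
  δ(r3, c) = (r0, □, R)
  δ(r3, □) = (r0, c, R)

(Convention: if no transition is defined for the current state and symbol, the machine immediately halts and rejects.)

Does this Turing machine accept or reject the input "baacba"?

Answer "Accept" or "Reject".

Execution trace:
Initial: [r0]baacba
Step 1: δ(r0, b) = (r0, a, R) → a[r0]aacba
Step 2: δ(r0, a) = (r1, □, R) → a□[r1]acba

No transition is defined for δ(r1, a). By convention the machine halts and rejects.

Answer: Reject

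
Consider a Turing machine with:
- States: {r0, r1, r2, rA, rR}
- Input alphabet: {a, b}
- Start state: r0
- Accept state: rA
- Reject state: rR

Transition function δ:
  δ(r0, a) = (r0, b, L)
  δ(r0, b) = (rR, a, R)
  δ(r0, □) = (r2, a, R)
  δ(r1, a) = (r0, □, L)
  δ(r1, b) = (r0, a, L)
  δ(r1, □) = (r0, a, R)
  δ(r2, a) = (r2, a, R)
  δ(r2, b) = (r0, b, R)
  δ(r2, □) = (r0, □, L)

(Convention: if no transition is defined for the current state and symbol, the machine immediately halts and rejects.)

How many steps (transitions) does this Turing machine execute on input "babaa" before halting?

Execution trace:
Initial: [r0]babaa
Step 1: δ(r0, b) = (rR, a, R) → a[rR]abaa

The machine reaches the reject state rR and halts.

The machine executed 1 step before halting.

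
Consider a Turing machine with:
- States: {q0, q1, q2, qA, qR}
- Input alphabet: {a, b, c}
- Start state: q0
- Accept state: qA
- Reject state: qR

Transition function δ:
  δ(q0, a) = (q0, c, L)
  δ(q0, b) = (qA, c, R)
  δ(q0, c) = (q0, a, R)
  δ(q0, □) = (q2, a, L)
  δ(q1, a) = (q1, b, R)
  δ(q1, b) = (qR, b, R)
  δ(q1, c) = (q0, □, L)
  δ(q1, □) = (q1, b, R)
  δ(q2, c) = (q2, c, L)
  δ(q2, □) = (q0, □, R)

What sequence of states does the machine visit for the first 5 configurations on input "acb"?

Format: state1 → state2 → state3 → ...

Execution trace:
Initial: [q0]acb
Step 1: δ(q0, a) = (q0, c, L) → [q0]□ccb
Step 2: δ(q0, □) = (q2, a, L) → [q2]□accb
Step 3: δ(q2, □) = (q0, □, R) → □[q0]accb
Step 4: δ(q0, a) = (q0, c, L) → [q0]□cccb

State sequence: q0 → q0 → q2 → q0 → q0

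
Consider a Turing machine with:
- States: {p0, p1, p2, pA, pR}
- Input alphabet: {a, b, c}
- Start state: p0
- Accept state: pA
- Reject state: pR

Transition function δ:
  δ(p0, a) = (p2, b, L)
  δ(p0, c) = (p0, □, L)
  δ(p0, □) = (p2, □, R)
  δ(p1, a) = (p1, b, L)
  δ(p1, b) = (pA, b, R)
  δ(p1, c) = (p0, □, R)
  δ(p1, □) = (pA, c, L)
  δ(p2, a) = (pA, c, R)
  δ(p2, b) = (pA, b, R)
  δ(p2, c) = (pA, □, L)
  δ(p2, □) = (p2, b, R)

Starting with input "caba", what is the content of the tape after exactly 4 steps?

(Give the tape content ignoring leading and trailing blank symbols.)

Execution trace:
Initial: [p0]caba
Step 1: δ(p0, c) = (p0, □, L) → [p0]□□aba
Step 2: δ(p0, □) = (p2, □, R) → □[p2]□aba
Step 3: δ(p2, □) = (p2, b, R) → □b[p2]aba
Step 4: δ(p2, a) = (pA, c, R) → □bc[pA]ba

The machine reaches the accept state pA and halts.

After 4 steps, the tape (ignoring leading/trailing blanks) is: bcba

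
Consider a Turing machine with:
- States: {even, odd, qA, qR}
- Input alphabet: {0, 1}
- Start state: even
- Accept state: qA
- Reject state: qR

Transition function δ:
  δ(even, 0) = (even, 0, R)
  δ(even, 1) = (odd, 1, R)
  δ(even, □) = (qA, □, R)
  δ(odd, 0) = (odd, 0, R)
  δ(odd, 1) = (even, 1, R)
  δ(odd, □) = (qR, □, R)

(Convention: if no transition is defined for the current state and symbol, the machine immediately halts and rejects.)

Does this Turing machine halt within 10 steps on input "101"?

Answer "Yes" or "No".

Execution trace:
Initial: [even]101
Step 1: δ(even, 1) = (odd, 1, R) → 1[odd]01
Step 2: δ(odd, 0) = (odd, 0, R) → 10[odd]1
Step 3: δ(odd, 1) = (even, 1, R) → 101[even]□
Step 4: δ(even, □) = (qA, □, R) → 101□[qA]□

The machine reaches the accept state qA and halts.
The machine halted after 4 steps (within the 10-step bound).

Answer: Yes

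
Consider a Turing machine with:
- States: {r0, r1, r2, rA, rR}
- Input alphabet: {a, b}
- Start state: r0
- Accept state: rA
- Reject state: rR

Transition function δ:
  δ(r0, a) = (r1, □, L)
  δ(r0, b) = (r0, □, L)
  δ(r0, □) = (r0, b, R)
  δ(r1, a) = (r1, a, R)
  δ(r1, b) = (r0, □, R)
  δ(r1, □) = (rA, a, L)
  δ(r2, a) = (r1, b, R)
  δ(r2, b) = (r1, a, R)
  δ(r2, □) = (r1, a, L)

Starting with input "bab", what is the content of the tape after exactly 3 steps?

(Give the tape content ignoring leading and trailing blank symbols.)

Execution trace:
Initial: [r0]bab
Step 1: δ(r0, b) = (r0, □, L) → [r0]□□ab
Step 2: δ(r0, □) = (r0, b, R) → b[r0]□ab
Step 3: δ(r0, □) = (r0, b, R) → bb[r0]ab

After 3 steps, the tape (ignoring leading/trailing blanks) is: bbab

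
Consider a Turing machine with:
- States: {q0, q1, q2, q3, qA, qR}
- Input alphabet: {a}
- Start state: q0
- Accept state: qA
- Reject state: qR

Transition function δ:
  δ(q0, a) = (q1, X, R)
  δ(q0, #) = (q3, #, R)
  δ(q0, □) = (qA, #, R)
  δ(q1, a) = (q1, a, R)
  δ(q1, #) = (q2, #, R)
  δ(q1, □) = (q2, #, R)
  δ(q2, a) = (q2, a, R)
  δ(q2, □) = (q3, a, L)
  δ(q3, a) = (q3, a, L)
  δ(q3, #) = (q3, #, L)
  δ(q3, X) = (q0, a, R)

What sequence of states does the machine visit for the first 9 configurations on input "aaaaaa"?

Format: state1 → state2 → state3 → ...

Execution trace:
Initial: [q0]aaaaaa
Step 1: δ(q0, a) = (q1, X, R) → X[q1]aaaaa
Step 2: δ(q1, a) = (q1, a, R) → Xa[q1]aaaa
Step 3: δ(q1, a) = (q1, a, R) → Xaa[q1]aaa
Step 4: δ(q1, a) = (q1, a, R) → Xaaa[q1]aa
Step 5: δ(q1, a) = (q1, a, R) → Xaaaa[q1]a
Step 6: δ(q1, a) = (q1, a, R) → Xaaaaa[q1]□
Step 7: δ(q1, □) = (q2, #, R) → Xaaaaa#[q2]□
Step 8: δ(q2, □) = (q3, a, L) → Xaaaaa[q3]#a

State sequence: q0 → q1 → q1 → q1 → q1 → q1 → q1 → q2 → q3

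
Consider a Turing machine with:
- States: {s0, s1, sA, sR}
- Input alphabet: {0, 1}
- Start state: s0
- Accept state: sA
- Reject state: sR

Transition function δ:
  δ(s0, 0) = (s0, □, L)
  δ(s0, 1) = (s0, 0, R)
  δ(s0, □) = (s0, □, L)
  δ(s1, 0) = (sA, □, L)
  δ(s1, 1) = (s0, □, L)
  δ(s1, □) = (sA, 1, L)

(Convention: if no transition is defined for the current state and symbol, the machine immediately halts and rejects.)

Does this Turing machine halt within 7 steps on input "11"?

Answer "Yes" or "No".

Execution trace:
Initial: [s0]11
Step 1: δ(s0, 1) = (s0, 0, R) → 0[s0]1
Step 2: δ(s0, 1) = (s0, 0, R) → 00[s0]□
Step 3: δ(s0, □) = (s0, □, L) → 0[s0]0□
Step 4: δ(s0, 0) = (s0, □, L) → [s0]0□□
Step 5: δ(s0, 0) = (s0, □, L) → [s0]□□□□
Step 6: δ(s0, □) = (s0, □, L) → [s0]□□□□□
Step 7: δ(s0, □) = (s0, □, L) → [s0]□□□□□□

The machine has not reached a halting state after 7 steps.
The machine did not halt within the 7-step bound.

Answer: No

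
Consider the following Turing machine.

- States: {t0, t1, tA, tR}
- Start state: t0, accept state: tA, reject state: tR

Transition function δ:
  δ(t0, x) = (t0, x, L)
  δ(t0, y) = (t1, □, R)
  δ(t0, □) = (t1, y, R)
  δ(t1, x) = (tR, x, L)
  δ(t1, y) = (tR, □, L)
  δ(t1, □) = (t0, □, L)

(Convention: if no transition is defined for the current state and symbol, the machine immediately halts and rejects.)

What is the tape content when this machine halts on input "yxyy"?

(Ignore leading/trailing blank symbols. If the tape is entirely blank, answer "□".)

Execution trace:
Initial: [t0]yxyy
Step 1: δ(t0, y) = (t1, □, R) → □[t1]xyy
Step 2: δ(t1, x) = (tR, x, L) → [tR]□xyy

The machine reaches the reject state tR and halts.

Final tape (ignoring leading/trailing blanks): xyy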